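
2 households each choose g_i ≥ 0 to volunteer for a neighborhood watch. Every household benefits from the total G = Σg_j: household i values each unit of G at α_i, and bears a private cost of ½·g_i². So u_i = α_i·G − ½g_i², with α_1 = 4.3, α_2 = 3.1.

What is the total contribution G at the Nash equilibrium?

Household i's FOC: ∂u_i/∂g_i = α_i − g_i = 0, so g_i* = α_i.
NE contributions = (4.3, 3.1); G = 7.4.

7.4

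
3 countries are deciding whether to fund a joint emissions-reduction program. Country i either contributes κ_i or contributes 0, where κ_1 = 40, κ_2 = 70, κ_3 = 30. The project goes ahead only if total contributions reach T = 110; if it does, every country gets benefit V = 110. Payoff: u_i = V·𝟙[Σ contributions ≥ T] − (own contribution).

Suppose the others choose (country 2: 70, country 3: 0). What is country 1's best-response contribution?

40

Others' total = 70. Contributing 40 brings total to 110 ≥ 110: gain V − κ_1 = 70.
Best response: 40.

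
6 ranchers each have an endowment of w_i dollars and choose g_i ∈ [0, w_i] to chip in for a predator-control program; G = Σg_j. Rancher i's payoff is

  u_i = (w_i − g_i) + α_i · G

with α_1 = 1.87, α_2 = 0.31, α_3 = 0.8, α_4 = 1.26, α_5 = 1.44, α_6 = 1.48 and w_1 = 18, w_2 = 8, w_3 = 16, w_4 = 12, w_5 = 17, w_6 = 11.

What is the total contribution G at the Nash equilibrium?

58

∂u_i/∂g_i = α_i − 1, so rancher i contributes w_i if α_i > 1, else 0.
α_i > 1 for i ∈ {1, 4, 5, 6}; NE contributions (18, 0, 0, 12, 17, 11), G = 58.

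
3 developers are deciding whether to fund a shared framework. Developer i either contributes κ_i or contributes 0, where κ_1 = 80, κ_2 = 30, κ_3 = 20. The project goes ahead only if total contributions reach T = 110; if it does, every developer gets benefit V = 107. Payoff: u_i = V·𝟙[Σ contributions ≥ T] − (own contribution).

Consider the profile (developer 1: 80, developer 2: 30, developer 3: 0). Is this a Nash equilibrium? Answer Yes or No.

Total = 110 ≥ 110: provided.
Developer 1 (pledges 80, payoff 27): dropping to 0 → total 30, payoff 0. No gain.
Developer 2 (pledges 30, payoff 77): dropping to 0 → total 80, payoff 0. No gain.
Developer 3 (pledges 0, payoff 107): pledging 20 → total 130, payoff 87. No gain.

Yes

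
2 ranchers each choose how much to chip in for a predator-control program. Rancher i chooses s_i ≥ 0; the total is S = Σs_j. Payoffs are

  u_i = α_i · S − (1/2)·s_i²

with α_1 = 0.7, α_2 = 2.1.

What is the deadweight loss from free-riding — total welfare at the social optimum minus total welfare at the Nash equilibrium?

2.45

Rancher i's FOC: ∂u_i/∂s_i = α_i − s_i = 0, so s_i* = α_i.
NE contributions = (0.7, 2.1); S = 2.8.
W^NE = (Σα)·S − ½Σα_i² = 2.8² − ½·4.9 = 5.39.
Planner sets s_i = Σα_j = 2.8 for every i, so S^SO = 2·2.8 = 5.6.
W^SO = (Σα)·S^SO − ½·2·(Σα)² = (2/2)·2.8² = 7.84.
Deadweight loss = W^SO − W^NE = 2.45.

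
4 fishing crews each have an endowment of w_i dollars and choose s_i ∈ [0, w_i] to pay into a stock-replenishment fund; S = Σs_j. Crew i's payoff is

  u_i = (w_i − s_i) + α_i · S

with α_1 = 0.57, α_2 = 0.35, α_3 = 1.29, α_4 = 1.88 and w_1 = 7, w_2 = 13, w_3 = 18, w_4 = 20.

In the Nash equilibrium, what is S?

38

∂u_i/∂s_i = α_i − 1, so crew i contributes w_i if α_i > 1, else 0.
α_i > 1 for i ∈ {3, 4}; NE contributions (0, 0, 18, 20), S = 38.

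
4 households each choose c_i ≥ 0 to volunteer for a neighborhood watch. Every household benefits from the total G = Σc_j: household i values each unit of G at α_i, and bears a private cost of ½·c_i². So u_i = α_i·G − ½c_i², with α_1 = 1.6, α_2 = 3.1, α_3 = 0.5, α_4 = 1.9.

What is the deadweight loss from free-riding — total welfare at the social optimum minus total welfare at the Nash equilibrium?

Household i's FOC: ∂u_i/∂c_i = α_i − c_i = 0, so c_i* = α_i.
NE contributions = (1.6, 3.1, 0.5, 1.9); G = 7.1.
W^NE = (Σα)·G − ½Σα_i² = 7.1² − ½·16.03 = 42.395.
Planner sets c_i = Σα_j = 7.1 for every i, so G^SO = 4·7.1 = 28.4.
W^SO = (Σα)·G^SO − ½·4·(Σα)² = (4/2)·7.1² = 100.82.
Deadweight loss = W^SO − W^NE = 58.425.

58.425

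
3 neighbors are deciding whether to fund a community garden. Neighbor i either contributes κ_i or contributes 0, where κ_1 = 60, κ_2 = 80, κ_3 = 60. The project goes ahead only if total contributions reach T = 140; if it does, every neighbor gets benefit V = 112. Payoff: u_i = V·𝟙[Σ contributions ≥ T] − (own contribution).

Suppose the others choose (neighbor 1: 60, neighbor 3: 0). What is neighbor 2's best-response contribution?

Others' total = 60. Contributing 80 brings total to 140 ≥ 140: gain V − κ_2 = 32.
Best response: 80.

80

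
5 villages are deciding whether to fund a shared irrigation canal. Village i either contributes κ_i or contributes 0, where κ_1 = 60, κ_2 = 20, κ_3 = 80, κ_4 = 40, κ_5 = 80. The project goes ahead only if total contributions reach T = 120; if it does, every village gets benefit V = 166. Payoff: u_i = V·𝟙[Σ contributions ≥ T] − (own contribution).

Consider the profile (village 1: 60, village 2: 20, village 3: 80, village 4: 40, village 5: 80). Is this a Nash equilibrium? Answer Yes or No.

No

Total = 280 ≥ 120: provided.
Village 1 (pledges 60, payoff 106): dropping to 0 → total 220, payoff 166. Profitable deviation.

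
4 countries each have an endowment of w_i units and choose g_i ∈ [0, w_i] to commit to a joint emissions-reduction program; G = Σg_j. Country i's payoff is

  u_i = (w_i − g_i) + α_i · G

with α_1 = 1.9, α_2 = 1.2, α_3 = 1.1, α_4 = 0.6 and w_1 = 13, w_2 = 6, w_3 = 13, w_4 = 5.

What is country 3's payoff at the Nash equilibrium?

35.2

∂u_i/∂g_i = α_i − 1, so country i contributes w_i if α_i > 1, else 0.
α_i > 1 for i ∈ {1, 2, 3}; NE contributions (13, 6, 13, 0), G = 32.
u_3 = (13 − 13) + 1.1·32 = 35.2.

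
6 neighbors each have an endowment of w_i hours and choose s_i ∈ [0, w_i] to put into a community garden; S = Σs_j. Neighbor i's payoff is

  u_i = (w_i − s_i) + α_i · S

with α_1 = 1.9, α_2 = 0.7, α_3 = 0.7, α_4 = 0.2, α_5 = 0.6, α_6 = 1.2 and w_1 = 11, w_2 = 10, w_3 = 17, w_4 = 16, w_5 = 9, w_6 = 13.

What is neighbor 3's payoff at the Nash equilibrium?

∂u_i/∂s_i = α_i − 1, so neighbor i contributes w_i if α_i > 1, else 0.
α_i > 1 for i ∈ {1, 6}; NE contributions (11, 0, 0, 0, 0, 13), S = 24.
u_3 = (17 − 0) + 0.7·24 = 33.8.

33.8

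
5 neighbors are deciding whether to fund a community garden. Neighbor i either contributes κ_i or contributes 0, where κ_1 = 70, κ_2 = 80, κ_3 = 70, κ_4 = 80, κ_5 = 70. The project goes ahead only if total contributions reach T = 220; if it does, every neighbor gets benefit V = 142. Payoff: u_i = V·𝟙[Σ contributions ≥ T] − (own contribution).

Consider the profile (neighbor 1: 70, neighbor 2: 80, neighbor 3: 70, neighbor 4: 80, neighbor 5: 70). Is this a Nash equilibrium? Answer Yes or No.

No

Total = 370 ≥ 220: provided.
Neighbor 1 (pledges 70, payoff 72): dropping to 0 → total 300, payoff 142. Profitable deviation.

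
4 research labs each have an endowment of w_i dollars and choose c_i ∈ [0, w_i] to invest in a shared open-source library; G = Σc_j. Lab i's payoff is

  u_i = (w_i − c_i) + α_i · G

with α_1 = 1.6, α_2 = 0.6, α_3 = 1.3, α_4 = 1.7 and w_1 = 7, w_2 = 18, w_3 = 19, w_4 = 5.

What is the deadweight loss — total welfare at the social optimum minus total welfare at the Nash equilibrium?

∂u_i/∂c_i = α_i − 1, so lab i contributes w_i if α_i > 1, else 0.
α_i > 1 for i ∈ {1, 3, 4}; NE contributions (7, 0, 19, 5), G = 31.
W^NE = Σw_i − G^NE + (Σα_i)·G^NE = 49 + 4.2·31 = 179.2.
Planner: ∂(Σu_j)/∂c_i = Σα_j − 1 = 4.2 > 0, so everyone contributes w_i; G^SO = 49, W^SO = 49 + 4.2·49 = 254.8.
Deadweight loss = 75.6.

75.6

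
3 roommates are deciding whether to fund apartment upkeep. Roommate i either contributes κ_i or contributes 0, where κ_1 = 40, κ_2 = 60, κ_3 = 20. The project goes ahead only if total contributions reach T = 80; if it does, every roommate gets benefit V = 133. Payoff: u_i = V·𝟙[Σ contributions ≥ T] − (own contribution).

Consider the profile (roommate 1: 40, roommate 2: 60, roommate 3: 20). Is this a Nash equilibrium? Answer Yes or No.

No

Total = 120 ≥ 80: provided.
Roommate 1 (pledges 40, payoff 93): dropping to 0 → total 80, payoff 133. Profitable deviation.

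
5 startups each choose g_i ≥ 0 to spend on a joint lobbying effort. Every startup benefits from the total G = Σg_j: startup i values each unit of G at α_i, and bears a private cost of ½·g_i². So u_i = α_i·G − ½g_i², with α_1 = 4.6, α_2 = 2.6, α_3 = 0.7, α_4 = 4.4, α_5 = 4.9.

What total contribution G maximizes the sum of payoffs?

86

Planner FOC: ∂(Σu_j)/∂g_i = (Σα_j) − g_i = 0, so g_i^SO = Σα_j = 17.2 for every i; G^SO = 86.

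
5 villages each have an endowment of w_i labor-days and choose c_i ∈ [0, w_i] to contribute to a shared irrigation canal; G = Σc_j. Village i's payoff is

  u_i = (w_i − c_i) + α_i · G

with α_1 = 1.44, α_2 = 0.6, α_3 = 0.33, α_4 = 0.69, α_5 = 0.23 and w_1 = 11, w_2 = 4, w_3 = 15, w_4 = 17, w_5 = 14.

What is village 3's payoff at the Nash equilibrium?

18.63

∂u_i/∂c_i = α_i − 1, so village i contributes w_i if α_i > 1, else 0.
α_i > 1 for i ∈ {1}; NE contributions (11, 0, 0, 0, 0), G = 11.
u_3 = (15 − 0) + 0.33·11 = 18.63.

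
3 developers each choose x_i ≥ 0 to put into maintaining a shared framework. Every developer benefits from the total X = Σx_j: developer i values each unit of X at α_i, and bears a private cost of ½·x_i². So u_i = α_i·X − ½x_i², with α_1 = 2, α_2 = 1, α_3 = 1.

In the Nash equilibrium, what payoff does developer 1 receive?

Developer i's FOC: ∂u_i/∂x_i = α_i − x_i = 0, so x_i* = α_i.
NE contributions = (2, 1, 1); X = 4.
u_1 = α_1·X − ½·(x_1)² = 2·4 − ½·2² = 6.

6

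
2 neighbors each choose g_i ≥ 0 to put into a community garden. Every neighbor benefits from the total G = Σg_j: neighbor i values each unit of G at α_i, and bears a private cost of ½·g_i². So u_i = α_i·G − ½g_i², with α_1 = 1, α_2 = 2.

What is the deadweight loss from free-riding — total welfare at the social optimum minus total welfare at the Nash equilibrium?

Neighbor i's FOC: ∂u_i/∂g_i = α_i − g_i = 0, so g_i* = α_i.
NE contributions = (1, 2); G = 3.
W^NE = (Σα)·G − ½Σα_i² = 3² − ½·5 = 6.5.
Planner sets g_i = Σα_j = 3 for every i, so G^SO = 2·3 = 6.
W^SO = (Σα)·G^SO − ½·2·(Σα)² = (2/2)·3² = 9.
Deadweight loss = W^SO − W^NE = 2.5.

2.5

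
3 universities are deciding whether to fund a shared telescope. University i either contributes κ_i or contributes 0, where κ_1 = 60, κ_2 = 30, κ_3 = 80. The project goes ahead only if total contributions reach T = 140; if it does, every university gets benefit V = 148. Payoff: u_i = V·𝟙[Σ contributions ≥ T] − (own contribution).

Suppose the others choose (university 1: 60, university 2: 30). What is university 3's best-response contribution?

80

Others' total = 90. Contributing 80 brings total to 170 ≥ 140: gain V − κ_3 = 68.
Best response: 80.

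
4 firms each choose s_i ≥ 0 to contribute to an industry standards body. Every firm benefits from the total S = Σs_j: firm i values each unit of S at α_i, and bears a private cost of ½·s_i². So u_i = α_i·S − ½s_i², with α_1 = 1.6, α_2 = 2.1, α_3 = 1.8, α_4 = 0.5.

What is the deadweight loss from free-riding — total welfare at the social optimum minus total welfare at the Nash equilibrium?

Firm i's FOC: ∂u_i/∂s_i = α_i − s_i = 0, so s_i* = α_i.
NE contributions = (1.6, 2.1, 1.8, 0.5); S = 6.
W^NE = (Σα)·S − ½Σα_i² = 6² − ½·10.46 = 30.77.
Planner sets s_i = Σα_j = 6 for every i, so S^SO = 4·6 = 24.
W^SO = (Σα)·S^SO − ½·4·(Σα)² = (4/2)·6² = 72.
Deadweight loss = W^SO − W^NE = 41.23.

41.23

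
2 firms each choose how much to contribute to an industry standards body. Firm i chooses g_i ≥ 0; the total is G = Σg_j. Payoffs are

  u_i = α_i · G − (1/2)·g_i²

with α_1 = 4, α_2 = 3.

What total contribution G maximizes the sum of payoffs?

14

Planner FOC: ∂(Σu_j)/∂g_i = (Σα_j) − g_i = 0, so g_i^SO = Σα_j = 7 for every i; G^SO = 14.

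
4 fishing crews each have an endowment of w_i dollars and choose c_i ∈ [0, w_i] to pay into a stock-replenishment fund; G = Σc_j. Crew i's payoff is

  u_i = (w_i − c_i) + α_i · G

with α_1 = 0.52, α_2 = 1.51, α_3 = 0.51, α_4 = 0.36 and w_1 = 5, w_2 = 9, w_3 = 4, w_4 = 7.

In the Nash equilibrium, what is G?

9

∂u_i/∂c_i = α_i − 1, so crew i contributes w_i if α_i > 1, else 0.
α_i > 1 for i ∈ {2}; NE contributions (0, 9, 0, 0), G = 9.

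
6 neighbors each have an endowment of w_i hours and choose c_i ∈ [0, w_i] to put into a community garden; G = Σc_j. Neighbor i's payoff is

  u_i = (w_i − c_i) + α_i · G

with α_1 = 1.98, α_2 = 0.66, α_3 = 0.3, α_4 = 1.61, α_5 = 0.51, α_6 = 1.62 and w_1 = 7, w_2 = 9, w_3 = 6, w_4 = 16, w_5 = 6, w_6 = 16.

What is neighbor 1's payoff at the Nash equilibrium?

∂u_i/∂c_i = α_i − 1, so neighbor i contributes w_i if α_i > 1, else 0.
α_i > 1 for i ∈ {1, 4, 6}; NE contributions (7, 0, 0, 16, 0, 16), G = 39.
u_1 = (7 − 7) + 1.98·39 = 77.22.

77.22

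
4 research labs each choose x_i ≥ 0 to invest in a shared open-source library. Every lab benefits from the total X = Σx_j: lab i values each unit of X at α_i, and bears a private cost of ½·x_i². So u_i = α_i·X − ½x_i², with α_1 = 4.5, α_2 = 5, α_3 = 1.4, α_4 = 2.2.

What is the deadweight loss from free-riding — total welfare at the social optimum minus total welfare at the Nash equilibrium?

Lab i's FOC: ∂u_i/∂x_i = α_i − x_i = 0, so x_i* = α_i.
NE contributions = (4.5, 5, 1.4, 2.2); X = 13.1.
W^NE = (Σα)·X − ½Σα_i² = 13.1² − ½·52.05 = 145.585.
Planner sets x_i = Σα_j = 13.1 for every i, so X^SO = 4·13.1 = 52.4.
W^SO = (Σα)·X^SO − ½·4·(Σα)² = (4/2)·13.1² = 343.22.
Deadweight loss = W^SO − W^NE = 197.635.

197.635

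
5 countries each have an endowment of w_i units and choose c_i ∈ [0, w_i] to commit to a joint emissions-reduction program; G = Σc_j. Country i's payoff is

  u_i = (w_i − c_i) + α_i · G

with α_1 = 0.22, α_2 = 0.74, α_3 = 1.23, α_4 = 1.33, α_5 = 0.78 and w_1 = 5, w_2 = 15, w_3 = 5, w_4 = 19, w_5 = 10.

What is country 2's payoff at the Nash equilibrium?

32.76

∂u_i/∂c_i = α_i − 1, so country i contributes w_i if α_i > 1, else 0.
α_i > 1 for i ∈ {3, 4}; NE contributions (0, 0, 5, 19, 0), G = 24.
u_2 = (15 − 0) + 0.74·24 = 32.76.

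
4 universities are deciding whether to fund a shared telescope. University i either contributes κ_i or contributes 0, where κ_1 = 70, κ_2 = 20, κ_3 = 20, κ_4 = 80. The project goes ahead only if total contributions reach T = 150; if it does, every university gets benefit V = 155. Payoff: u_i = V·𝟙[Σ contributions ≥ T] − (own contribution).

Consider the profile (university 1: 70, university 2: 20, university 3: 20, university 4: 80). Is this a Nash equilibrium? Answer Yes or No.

Total = 190 ≥ 150: provided.
University 1 (pledges 70, payoff 85): dropping to 0 → total 120, payoff 0. No gain.
University 2 (pledges 20, payoff 135): dropping to 0 → total 170, payoff 155. Profitable deviation.

No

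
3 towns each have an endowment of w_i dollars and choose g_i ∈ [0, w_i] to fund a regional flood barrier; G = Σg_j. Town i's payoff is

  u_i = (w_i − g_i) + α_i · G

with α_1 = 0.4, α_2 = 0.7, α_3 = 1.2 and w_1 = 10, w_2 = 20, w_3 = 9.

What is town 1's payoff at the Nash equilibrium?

∂u_i/∂g_i = α_i − 1, so town i contributes w_i if α_i > 1, else 0.
α_i > 1 for i ∈ {3}; NE contributions (0, 0, 9), G = 9.
u_1 = (10 − 0) + 0.4·9 = 13.6.

13.6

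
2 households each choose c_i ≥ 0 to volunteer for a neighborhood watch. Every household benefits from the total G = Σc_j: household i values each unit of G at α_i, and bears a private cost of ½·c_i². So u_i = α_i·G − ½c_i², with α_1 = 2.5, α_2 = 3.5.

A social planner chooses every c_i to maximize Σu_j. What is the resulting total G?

12

Planner FOC: ∂(Σu_j)/∂c_i = (Σα_j) − c_i = 0, so c_i^SO = Σα_j = 6 for every i; G^SO = 12.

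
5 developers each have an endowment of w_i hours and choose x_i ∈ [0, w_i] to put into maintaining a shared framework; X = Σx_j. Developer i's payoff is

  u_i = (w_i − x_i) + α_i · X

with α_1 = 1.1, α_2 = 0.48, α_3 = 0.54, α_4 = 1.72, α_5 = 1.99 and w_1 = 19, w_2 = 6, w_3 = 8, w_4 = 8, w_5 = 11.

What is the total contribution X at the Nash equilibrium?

∂u_i/∂x_i = α_i − 1, so developer i contributes w_i if α_i > 1, else 0.
α_i > 1 for i ∈ {1, 4, 5}; NE contributions (19, 0, 0, 8, 11), X = 38.

38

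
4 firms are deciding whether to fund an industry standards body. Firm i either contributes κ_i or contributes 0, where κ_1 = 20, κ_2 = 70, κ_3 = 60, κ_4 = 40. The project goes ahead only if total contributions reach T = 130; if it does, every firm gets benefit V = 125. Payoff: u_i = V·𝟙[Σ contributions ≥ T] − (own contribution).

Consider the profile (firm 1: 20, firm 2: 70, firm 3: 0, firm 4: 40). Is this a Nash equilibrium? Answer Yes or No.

Yes

Total = 130 ≥ 130: provided.
Firm 1 (pledges 20, payoff 105): dropping to 0 → total 110, payoff 0. No gain.
Firm 2 (pledges 70, payoff 55): dropping to 0 → total 60, payoff 0. No gain.
Firm 3 (pledges 0, payoff 125): pledging 60 → total 190, payoff 65. No gain.
Firm 4 (pledges 40, payoff 85): dropping to 0 → total 90, payoff 0. No gain.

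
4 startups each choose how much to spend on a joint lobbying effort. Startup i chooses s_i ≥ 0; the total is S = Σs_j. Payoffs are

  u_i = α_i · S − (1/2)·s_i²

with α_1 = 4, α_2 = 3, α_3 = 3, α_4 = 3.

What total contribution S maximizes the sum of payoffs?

Planner FOC: ∂(Σu_j)/∂s_i = (Σα_j) − s_i = 0, so s_i^SO = Σα_j = 13 for every i; S^SO = 52.

52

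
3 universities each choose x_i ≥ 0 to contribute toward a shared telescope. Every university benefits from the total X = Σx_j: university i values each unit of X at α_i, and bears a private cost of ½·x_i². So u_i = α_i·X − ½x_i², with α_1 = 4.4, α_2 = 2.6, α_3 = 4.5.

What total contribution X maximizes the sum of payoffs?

Planner FOC: ∂(Σu_j)/∂x_i = (Σα_j) − x_i = 0, so x_i^SO = Σα_j = 11.5 for every i; X^SO = 34.5.

34.5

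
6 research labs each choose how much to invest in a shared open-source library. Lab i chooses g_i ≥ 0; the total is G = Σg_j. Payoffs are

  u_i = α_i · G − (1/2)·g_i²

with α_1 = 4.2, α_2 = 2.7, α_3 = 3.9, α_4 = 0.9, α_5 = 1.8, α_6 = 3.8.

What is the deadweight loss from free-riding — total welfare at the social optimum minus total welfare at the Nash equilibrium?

Lab i's FOC: ∂u_i/∂g_i = α_i − g_i = 0, so g_i* = α_i.
NE contributions = (4.2, 2.7, 3.9, 0.9, 1.8, 3.8); G = 17.3.
W^NE = (Σα)·G − ½Σα_i² = 17.3² − ½·58.63 = 269.975.
Planner sets g_i = Σα_j = 17.3 for every i, so G^SO = 6·17.3 = 103.8.
W^SO = (Σα)·G^SO − ½·6·(Σα)² = (6/2)·17.3² = 897.87.
Deadweight loss = W^SO − W^NE = 627.895.

627.895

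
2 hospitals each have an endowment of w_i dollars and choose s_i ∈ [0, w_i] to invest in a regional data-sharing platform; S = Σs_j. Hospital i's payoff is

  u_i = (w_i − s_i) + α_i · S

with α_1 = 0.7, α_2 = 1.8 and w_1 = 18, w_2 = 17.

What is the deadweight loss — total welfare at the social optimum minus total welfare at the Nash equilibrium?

27

∂u_i/∂s_i = α_i − 1, so hospital i contributes w_i if α_i > 1, else 0.
α_i > 1 for i ∈ {2}; NE contributions (0, 17), S = 17.
W^NE = Σw_i − S^NE + (Σα_i)·S^NE = 35 + 1.5·17 = 60.5.
Planner: ∂(Σu_j)/∂s_i = Σα_j − 1 = 1.5 > 0, so everyone contributes w_i; S^SO = 35, W^SO = 35 + 1.5·35 = 87.5.
Deadweight loss = 27.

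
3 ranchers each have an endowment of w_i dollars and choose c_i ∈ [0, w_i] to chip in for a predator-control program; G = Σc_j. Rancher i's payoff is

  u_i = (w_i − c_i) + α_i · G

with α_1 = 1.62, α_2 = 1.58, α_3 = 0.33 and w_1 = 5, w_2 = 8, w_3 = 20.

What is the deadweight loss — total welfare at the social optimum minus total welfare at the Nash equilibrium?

∂u_i/∂c_i = α_i − 1, so rancher i contributes w_i if α_i > 1, else 0.
α_i > 1 for i ∈ {1, 2}; NE contributions (5, 8, 0), G = 13.
W^NE = Σw_i − G^NE + (Σα_i)·G^NE = 33 + 2.53·13 = 65.89.
Planner: ∂(Σu_j)/∂c_i = Σα_j − 1 = 2.53 > 0, so everyone contributes w_i; G^SO = 33, W^SO = 33 + 2.53·33 = 116.49.
Deadweight loss = 50.6.

50.6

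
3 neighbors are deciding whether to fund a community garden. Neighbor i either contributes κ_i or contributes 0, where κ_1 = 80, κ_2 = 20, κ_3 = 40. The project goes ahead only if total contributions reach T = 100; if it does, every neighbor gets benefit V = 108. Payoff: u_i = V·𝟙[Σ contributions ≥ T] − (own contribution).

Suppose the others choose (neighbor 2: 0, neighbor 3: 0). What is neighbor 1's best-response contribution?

Others' total = 0. Even contributing 80 gives 80 < 100: no benefit either way.
Best response: 0.

0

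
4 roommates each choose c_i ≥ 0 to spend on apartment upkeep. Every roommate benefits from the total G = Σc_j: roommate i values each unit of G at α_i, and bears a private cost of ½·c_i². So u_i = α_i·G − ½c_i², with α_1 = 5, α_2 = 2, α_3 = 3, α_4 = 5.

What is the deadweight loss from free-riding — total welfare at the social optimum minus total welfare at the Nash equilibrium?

256.5

Roommate i's FOC: ∂u_i/∂c_i = α_i − c_i = 0, so c_i* = α_i.
NE contributions = (5, 2, 3, 5); G = 15.
W^NE = (Σα)·G − ½Σα_i² = 15² − ½·63 = 193.5.
Planner sets c_i = Σα_j = 15 for every i, so G^SO = 4·15 = 60.
W^SO = (Σα)·G^SO − ½·4·(Σα)² = (4/2)·15² = 450.
Deadweight loss = W^SO − W^NE = 256.5.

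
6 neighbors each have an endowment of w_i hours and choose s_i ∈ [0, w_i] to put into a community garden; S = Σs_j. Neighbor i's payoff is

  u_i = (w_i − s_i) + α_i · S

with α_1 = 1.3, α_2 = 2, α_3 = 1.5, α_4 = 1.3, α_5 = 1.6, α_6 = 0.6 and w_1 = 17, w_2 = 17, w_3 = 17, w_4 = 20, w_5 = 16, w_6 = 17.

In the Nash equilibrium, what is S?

87

∂u_i/∂s_i = α_i − 1, so neighbor i contributes w_i if α_i > 1, else 0.
α_i > 1 for i ∈ {1, 2, 3, 4, 5}; NE contributions (17, 17, 17, 20, 16, 0), S = 87.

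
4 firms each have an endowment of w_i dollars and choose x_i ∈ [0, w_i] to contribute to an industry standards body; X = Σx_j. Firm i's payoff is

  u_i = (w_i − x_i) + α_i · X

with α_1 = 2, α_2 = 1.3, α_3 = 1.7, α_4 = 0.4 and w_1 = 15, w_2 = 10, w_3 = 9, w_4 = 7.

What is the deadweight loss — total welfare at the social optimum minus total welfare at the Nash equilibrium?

30.8

∂u_i/∂x_i = α_i − 1, so firm i contributes w_i if α_i > 1, else 0.
α_i > 1 for i ∈ {1, 2, 3}; NE contributions (15, 10, 9, 0), X = 34.
W^NE = Σw_i − X^NE + (Σα_i)·X^NE = 41 + 4.4·34 = 190.6.
Planner: ∂(Σu_j)/∂x_i = Σα_j − 1 = 4.4 > 0, so everyone contributes w_i; X^SO = 41, W^SO = 41 + 4.4·41 = 221.4.
Deadweight loss = 30.8.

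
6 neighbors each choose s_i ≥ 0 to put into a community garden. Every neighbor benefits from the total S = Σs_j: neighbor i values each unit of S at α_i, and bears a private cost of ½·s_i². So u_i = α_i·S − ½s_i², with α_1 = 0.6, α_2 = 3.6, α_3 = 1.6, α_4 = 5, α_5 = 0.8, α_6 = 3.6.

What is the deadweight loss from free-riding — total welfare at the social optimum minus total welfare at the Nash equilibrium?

489.32

Neighbor i's FOC: ∂u_i/∂s_i = α_i − s_i = 0, so s_i* = α_i.
NE contributions = (0.6, 3.6, 1.6, 5, 0.8, 3.6); S = 15.2.
W^NE = (Σα)·S − ½Σα_i² = 15.2² − ½·54.48 = 203.8.
Planner sets s_i = Σα_j = 15.2 for every i, so S^SO = 6·15.2 = 91.2.
W^SO = (Σα)·S^SO − ½·6·(Σα)² = (6/2)·15.2² = 693.12.
Deadweight loss = W^SO − W^NE = 489.32.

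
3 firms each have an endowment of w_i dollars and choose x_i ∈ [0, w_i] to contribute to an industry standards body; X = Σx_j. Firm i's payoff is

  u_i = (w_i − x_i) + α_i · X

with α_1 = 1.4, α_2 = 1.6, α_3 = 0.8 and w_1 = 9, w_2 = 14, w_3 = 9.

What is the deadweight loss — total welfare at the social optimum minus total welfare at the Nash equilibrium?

25.2

∂u_i/∂x_i = α_i − 1, so firm i contributes w_i if α_i > 1, else 0.
α_i > 1 for i ∈ {1, 2}; NE contributions (9, 14, 0), X = 23.
W^NE = Σw_i − X^NE + (Σα_i)·X^NE = 32 + 2.8·23 = 96.4.
Planner: ∂(Σu_j)/∂x_i = Σα_j − 1 = 2.8 > 0, so everyone contributes w_i; X^SO = 32, W^SO = 32 + 2.8·32 = 121.6.
Deadweight loss = 25.2.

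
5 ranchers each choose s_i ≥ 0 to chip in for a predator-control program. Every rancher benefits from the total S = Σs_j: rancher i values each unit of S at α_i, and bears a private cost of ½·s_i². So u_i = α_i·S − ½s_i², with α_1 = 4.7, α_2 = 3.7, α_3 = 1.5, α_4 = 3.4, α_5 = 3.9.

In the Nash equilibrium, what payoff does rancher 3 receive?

24.675

Rancher i's FOC: ∂u_i/∂s_i = α_i − s_i = 0, so s_i* = α_i.
NE contributions = (4.7, 3.7, 1.5, 3.4, 3.9); S = 17.2.
u_3 = α_3·S − ½·(s_3)² = 1.5·17.2 − ½·1.5² = 24.675.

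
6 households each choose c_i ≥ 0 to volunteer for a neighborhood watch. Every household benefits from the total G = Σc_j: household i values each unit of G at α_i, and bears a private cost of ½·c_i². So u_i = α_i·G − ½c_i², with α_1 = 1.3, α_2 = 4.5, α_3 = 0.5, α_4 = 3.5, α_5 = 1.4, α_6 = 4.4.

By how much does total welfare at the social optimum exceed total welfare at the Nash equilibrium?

Household i's FOC: ∂u_i/∂c_i = α_i − c_i = 0, so c_i* = α_i.
NE contributions = (1.3, 4.5, 0.5, 3.5, 1.4, 4.4); G = 15.6.
W^NE = (Σα)·G − ½Σα_i² = 15.6² − ½·55.76 = 215.48.
Planner sets c_i = Σα_j = 15.6 for every i, so G^SO = 6·15.6 = 93.6.
W^SO = (Σα)·G^SO − ½·6·(Σα)² = (6/2)·15.6² = 730.08.
Deadweight loss = W^SO − W^NE = 514.6.

514.6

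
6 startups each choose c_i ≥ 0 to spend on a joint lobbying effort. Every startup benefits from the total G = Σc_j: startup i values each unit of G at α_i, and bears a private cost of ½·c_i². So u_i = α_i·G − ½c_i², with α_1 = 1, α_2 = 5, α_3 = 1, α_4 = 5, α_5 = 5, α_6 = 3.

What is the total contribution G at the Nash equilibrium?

20

Startup i's FOC: ∂u_i/∂c_i = α_i − c_i = 0, so c_i* = α_i.
NE contributions = (1, 5, 1, 5, 5, 3); G = 20.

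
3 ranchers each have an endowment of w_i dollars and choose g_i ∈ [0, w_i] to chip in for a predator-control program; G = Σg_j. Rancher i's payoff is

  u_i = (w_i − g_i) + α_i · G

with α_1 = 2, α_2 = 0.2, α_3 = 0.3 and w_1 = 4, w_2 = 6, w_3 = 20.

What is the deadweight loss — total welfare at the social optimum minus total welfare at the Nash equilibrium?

∂u_i/∂g_i = α_i − 1, so rancher i contributes w_i if α_i > 1, else 0.
α_i > 1 for i ∈ {1}; NE contributions (4, 0, 0), G = 4.
W^NE = Σw_i − G^NE + (Σα_i)·G^NE = 30 + 1.5·4 = 36.
Planner: ∂(Σu_j)/∂g_i = Σα_j − 1 = 1.5 > 0, so everyone contributes w_i; G^SO = 30, W^SO = 30 + 1.5·30 = 75.
Deadweight loss = 39.

39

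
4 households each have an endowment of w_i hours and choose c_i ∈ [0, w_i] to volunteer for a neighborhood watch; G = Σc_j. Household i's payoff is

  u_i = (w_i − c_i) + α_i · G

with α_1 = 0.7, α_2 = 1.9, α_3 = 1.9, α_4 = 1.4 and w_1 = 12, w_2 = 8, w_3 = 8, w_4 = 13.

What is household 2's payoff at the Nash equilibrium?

55.1

∂u_i/∂c_i = α_i − 1, so household i contributes w_i if α_i > 1, else 0.
α_i > 1 for i ∈ {2, 3, 4}; NE contributions (0, 8, 8, 13), G = 29.
u_2 = (8 − 8) + 1.9·29 = 55.1.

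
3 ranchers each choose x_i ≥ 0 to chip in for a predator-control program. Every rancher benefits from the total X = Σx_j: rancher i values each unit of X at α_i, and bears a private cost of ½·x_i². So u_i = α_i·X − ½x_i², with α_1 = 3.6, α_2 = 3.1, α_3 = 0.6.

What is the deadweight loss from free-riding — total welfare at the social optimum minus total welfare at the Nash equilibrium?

Rancher i's FOC: ∂u_i/∂x_i = α_i − x_i = 0, so x_i* = α_i.
NE contributions = (3.6, 3.1, 0.6); X = 7.3.
W^NE = (Σα)·X − ½Σα_i² = 7.3² − ½·22.93 = 41.825.
Planner sets x_i = Σα_j = 7.3 for every i, so X^SO = 3·7.3 = 21.9.
W^SO = (Σα)·X^SO − ½·3·(Σα)² = (3/2)·7.3² = 79.935.
Deadweight loss = W^SO − W^NE = 38.11.

38.11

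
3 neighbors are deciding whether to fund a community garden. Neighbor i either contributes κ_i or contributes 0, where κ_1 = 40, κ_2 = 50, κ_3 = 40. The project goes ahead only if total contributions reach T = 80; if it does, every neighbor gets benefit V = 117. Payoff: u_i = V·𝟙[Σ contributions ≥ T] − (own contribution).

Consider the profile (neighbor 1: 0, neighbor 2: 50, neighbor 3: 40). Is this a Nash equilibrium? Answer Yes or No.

Total = 90 ≥ 80: provided.
Neighbor 1 (pledges 0, payoff 117): pledging 40 → total 130, payoff 77. No gain.
Neighbor 2 (pledges 50, payoff 67): dropping to 0 → total 40, payoff 0. No gain.
Neighbor 3 (pledges 40, payoff 77): dropping to 0 → total 50, payoff 0. No gain.

Yes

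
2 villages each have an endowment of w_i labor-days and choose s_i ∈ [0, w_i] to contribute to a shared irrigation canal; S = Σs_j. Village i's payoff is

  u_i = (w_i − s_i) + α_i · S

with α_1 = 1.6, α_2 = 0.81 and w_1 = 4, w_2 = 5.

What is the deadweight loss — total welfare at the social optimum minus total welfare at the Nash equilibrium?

7.05

∂u_i/∂s_i = α_i − 1, so village i contributes w_i if α_i > 1, else 0.
α_i > 1 for i ∈ {1}; NE contributions (4, 0), S = 4.
W^NE = Σw_i − S^NE + (Σα_i)·S^NE = 9 + 1.41·4 = 14.64.
Planner: ∂(Σu_j)/∂s_i = Σα_j − 1 = 1.41 > 0, so everyone contributes w_i; S^SO = 9, W^SO = 9 + 1.41·9 = 21.69.
Deadweight loss = 7.05.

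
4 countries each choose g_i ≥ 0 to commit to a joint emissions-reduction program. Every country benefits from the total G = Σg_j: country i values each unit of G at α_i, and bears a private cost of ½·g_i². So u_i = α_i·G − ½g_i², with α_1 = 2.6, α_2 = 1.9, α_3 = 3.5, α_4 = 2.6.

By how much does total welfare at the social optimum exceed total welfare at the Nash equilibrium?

127.05

Country i's FOC: ∂u_i/∂g_i = α_i − g_i = 0, so g_i* = α_i.
NE contributions = (2.6, 1.9, 3.5, 2.6); G = 10.6.
W^NE = (Σα)·G − ½Σα_i² = 10.6² − ½·29.38 = 97.67.
Planner sets g_i = Σα_j = 10.6 for every i, so G^SO = 4·10.6 = 42.4.
W^SO = (Σα)·G^SO − ½·4·(Σα)² = (4/2)·10.6² = 224.72.
Deadweight loss = W^SO − W^NE = 127.05.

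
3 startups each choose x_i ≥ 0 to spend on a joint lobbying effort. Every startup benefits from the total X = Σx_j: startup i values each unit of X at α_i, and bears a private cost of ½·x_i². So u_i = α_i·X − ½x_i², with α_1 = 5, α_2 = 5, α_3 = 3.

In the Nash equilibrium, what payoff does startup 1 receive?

52.5

Startup i's FOC: ∂u_i/∂x_i = α_i − x_i = 0, so x_i* = α_i.
NE contributions = (5, 5, 3); X = 13.
u_1 = α_1·X − ½·(x_1)² = 5·13 − ½·5² = 52.5.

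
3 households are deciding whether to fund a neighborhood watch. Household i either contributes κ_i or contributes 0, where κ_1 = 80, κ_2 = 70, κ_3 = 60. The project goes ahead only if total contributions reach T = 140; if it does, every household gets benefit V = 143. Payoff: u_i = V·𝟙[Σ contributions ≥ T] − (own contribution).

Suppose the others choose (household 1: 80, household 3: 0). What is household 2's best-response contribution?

70

Others' total = 80. Contributing 70 brings total to 150 ≥ 140: gain V − κ_2 = 73.
Best response: 70.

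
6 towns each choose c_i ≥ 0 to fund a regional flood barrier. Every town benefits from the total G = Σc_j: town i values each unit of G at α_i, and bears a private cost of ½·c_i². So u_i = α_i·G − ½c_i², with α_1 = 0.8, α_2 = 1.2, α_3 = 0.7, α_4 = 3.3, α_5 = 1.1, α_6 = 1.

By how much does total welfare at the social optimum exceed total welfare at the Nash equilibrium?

Town i's FOC: ∂u_i/∂c_i = α_i − c_i = 0, so c_i* = α_i.
NE contributions = (0.8, 1.2, 0.7, 3.3, 1.1, 1); G = 8.1.
W^NE = (Σα)·G − ½Σα_i² = 8.1² − ½·15.67 = 57.775.
Planner sets c_i = Σα_j = 8.1 for every i, so G^SO = 6·8.1 = 48.6.
W^SO = (Σα)·G^SO − ½·6·(Σα)² = (6/2)·8.1² = 196.83.
Deadweight loss = W^SO − W^NE = 139.055.

139.055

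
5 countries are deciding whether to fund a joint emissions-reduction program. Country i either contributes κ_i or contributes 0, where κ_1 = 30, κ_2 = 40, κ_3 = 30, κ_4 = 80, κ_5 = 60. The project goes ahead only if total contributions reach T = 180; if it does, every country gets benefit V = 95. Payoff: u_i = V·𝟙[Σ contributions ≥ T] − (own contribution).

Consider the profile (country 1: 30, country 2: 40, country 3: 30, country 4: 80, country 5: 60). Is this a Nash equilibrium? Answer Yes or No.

Total = 240 ≥ 180: provided.
Country 1 (pledges 30, payoff 65): dropping to 0 → total 210, payoff 95. Profitable deviation.

No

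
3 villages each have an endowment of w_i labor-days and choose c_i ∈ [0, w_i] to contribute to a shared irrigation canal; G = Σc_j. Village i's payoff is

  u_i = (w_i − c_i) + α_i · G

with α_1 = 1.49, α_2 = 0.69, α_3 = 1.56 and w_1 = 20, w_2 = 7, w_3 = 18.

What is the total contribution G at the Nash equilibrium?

∂u_i/∂c_i = α_i − 1, so village i contributes w_i if α_i > 1, else 0.
α_i > 1 for i ∈ {1, 3}; NE contributions (20, 0, 18), G = 38.

38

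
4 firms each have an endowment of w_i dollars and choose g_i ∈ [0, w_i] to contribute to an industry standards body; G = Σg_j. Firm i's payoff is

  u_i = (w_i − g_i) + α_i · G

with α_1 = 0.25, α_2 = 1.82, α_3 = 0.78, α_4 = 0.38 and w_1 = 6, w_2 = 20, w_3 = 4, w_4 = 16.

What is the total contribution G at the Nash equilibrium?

∂u_i/∂g_i = α_i − 1, so firm i contributes w_i if α_i > 1, else 0.
α_i > 1 for i ∈ {2}; NE contributions (0, 20, 0, 0), G = 20.

20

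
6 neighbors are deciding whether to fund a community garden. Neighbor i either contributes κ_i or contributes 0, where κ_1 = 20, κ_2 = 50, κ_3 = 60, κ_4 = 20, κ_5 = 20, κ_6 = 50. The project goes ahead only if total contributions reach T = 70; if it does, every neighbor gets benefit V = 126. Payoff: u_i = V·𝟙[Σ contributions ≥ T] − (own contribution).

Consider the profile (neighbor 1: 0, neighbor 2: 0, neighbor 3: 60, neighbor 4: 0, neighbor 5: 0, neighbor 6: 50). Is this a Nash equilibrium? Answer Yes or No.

Yes

Total = 110 ≥ 70: provided.
Neighbor 1 (pledges 0, payoff 126): pledging 20 → total 130, payoff 106. No gain.
Neighbor 2 (pledges 0, payoff 126): pledging 50 → total 160, payoff 76. No gain.
Neighbor 3 (pledges 60, payoff 66): dropping to 0 → total 50, payoff 0. No gain.
Neighbor 4 (pledges 0, payoff 126): pledging 20 → total 130, payoff 106. No gain.
Neighbor 5 (pledges 0, payoff 126): pledging 20 → total 130, payoff 106. No gain.
Neighbor 6 (pledges 50, payoff 76): dropping to 0 → total 60, payoff 0. No gain.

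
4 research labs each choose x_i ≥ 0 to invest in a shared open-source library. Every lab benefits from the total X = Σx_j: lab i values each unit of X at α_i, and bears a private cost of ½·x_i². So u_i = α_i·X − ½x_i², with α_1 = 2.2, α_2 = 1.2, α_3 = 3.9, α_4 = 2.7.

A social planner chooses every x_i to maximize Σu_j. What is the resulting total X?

Planner FOC: ∂(Σu_j)/∂x_i = (Σα_j) − x_i = 0, so x_i^SO = Σα_j = 10 for every i; X^SO = 40.

40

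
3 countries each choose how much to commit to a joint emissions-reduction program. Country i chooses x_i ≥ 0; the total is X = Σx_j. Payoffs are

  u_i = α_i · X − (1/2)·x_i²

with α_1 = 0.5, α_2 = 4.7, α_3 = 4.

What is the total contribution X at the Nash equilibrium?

9.2

Country i's FOC: ∂u_i/∂x_i = α_i − x_i = 0, so x_i* = α_i.
NE contributions = (0.5, 4.7, 4); X = 9.2.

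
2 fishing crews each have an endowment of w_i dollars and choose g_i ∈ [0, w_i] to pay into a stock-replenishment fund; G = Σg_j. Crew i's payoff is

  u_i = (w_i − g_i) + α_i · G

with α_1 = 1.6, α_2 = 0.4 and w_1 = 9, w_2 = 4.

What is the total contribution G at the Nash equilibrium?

∂u_i/∂g_i = α_i − 1, so crew i contributes w_i if α_i > 1, else 0.
α_i > 1 for i ∈ {1}; NE contributions (9, 0), G = 9.

9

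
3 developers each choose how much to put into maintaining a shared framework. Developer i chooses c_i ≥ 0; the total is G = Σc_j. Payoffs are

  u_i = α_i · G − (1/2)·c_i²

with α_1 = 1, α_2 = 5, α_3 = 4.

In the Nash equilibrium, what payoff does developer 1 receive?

9.5

Developer i's FOC: ∂u_i/∂c_i = α_i − c_i = 0, so c_i* = α_i.
NE contributions = (1, 5, 4); G = 10.
u_1 = α_1·G − ½·(c_1)² = 1·10 − ½·1² = 9.5.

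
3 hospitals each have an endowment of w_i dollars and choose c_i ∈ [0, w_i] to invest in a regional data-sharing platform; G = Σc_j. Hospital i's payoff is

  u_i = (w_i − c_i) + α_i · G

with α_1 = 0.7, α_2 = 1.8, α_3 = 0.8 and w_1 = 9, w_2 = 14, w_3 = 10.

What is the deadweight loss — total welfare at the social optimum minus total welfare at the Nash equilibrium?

43.7

∂u_i/∂c_i = α_i − 1, so hospital i contributes w_i if α_i > 1, else 0.
α_i > 1 for i ∈ {2}; NE contributions (0, 14, 0), G = 14.
W^NE = Σw_i − G^NE + (Σα_i)·G^NE = 33 + 2.3·14 = 65.2.
Planner: ∂(Σu_j)/∂c_i = Σα_j − 1 = 2.3 > 0, so everyone contributes w_i; G^SO = 33, W^SO = 33 + 2.3·33 = 108.9.
Deadweight loss = 43.7.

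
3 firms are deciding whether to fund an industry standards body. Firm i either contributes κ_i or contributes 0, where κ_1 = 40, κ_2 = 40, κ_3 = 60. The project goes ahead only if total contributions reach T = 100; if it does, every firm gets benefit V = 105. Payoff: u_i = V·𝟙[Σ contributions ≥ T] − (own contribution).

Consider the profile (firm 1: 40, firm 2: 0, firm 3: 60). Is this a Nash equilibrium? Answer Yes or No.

Yes

Total = 100 ≥ 100: provided.
Firm 1 (pledges 40, payoff 65): dropping to 0 → total 60, payoff 0. No gain.
Firm 2 (pledges 0, payoff 105): pledging 40 → total 140, payoff 65. No gain.
Firm 3 (pledges 60, payoff 45): dropping to 0 → total 40, payoff 0. No gain.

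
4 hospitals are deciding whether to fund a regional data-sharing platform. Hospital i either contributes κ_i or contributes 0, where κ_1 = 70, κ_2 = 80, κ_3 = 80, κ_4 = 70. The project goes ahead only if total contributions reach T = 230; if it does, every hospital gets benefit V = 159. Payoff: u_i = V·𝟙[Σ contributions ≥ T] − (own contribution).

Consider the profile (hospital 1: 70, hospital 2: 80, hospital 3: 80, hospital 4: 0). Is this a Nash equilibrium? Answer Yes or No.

Total = 230 ≥ 230: provided.
Hospital 1 (pledges 70, payoff 89): dropping to 0 → total 160, payoff 0. No gain.
Hospital 2 (pledges 80, payoff 79): dropping to 0 → total 150, payoff 0. No gain.
Hospital 3 (pledges 80, payoff 79): dropping to 0 → total 150, payoff 0. No gain.
Hospital 4 (pledges 0, payoff 159): pledging 70 → total 300, payoff 89. No gain.

Yes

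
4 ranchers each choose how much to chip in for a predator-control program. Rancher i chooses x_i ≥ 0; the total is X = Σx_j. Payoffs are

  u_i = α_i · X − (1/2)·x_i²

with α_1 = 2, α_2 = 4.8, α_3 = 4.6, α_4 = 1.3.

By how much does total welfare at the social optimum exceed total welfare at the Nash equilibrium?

186.235

Rancher i's FOC: ∂u_i/∂x_i = α_i − x_i = 0, so x_i* = α_i.
NE contributions = (2, 4.8, 4.6, 1.3); X = 12.7.
W^NE = (Σα)·X − ½Σα_i² = 12.7² − ½·49.89 = 136.345.
Planner sets x_i = Σα_j = 12.7 for every i, so X^SO = 4·12.7 = 50.8.
W^SO = (Σα)·X^SO − ½·4·(Σα)² = (4/2)·12.7² = 322.58.
Deadweight loss = W^SO − W^NE = 186.235.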